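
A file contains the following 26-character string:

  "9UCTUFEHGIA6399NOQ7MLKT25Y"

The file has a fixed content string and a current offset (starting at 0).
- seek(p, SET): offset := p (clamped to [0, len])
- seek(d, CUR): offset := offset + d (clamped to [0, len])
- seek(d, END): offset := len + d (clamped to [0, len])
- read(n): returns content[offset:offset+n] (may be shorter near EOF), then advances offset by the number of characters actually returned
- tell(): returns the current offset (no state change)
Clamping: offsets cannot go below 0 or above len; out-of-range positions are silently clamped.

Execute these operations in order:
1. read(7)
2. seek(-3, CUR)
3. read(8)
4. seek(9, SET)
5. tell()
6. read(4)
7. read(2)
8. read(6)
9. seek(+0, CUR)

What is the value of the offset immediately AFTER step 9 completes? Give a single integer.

After 1 (read(7)): returned '9UCTUFE', offset=7
After 2 (seek(-3, CUR)): offset=4
After 3 (read(8)): returned 'UFEHGIA6', offset=12
After 4 (seek(9, SET)): offset=9
After 5 (tell()): offset=9
After 6 (read(4)): returned 'IA63', offset=13
After 7 (read(2)): returned '99', offset=15
After 8 (read(6)): returned 'NOQ7ML', offset=21
After 9 (seek(+0, CUR)): offset=21

Answer: 21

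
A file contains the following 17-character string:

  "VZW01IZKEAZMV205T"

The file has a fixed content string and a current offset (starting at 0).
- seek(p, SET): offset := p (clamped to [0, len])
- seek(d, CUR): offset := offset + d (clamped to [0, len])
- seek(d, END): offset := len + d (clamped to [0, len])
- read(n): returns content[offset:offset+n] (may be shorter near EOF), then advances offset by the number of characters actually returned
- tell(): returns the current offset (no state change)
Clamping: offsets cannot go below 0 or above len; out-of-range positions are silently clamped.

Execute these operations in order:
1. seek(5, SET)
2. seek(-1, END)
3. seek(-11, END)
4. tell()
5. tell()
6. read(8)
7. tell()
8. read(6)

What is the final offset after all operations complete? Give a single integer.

Answer: 17

Derivation:
After 1 (seek(5, SET)): offset=5
After 2 (seek(-1, END)): offset=16
After 3 (seek(-11, END)): offset=6
After 4 (tell()): offset=6
After 5 (tell()): offset=6
After 6 (read(8)): returned 'ZKEAZMV2', offset=14
After 7 (tell()): offset=14
After 8 (read(6)): returned '05T', offset=17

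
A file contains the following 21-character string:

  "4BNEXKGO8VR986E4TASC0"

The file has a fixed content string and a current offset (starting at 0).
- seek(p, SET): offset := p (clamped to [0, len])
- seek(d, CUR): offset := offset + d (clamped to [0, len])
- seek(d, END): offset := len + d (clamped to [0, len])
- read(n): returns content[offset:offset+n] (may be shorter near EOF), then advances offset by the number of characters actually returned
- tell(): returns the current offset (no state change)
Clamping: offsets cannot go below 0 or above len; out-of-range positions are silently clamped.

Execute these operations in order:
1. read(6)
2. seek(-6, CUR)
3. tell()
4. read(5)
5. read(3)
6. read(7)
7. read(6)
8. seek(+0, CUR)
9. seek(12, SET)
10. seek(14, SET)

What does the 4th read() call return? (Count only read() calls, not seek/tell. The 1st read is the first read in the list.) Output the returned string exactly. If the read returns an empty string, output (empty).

After 1 (read(6)): returned '4BNEXK', offset=6
After 2 (seek(-6, CUR)): offset=0
After 3 (tell()): offset=0
After 4 (read(5)): returned '4BNEX', offset=5
After 5 (read(3)): returned 'KGO', offset=8
After 6 (read(7)): returned '8VR986E', offset=15
After 7 (read(6)): returned '4TASC0', offset=21
After 8 (seek(+0, CUR)): offset=21
After 9 (seek(12, SET)): offset=12
After 10 (seek(14, SET)): offset=14

Answer: 8VR986E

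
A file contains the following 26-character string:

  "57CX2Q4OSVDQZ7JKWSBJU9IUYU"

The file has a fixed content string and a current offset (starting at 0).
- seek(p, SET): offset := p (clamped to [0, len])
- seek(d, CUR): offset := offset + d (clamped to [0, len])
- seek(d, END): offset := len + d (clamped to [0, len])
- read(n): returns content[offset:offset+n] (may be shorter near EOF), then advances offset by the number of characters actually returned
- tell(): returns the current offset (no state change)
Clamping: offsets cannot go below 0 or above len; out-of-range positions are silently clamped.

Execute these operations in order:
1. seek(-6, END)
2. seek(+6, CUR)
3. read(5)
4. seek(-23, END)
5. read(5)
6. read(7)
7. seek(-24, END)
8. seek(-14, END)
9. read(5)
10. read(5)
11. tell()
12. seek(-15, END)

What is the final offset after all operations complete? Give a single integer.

After 1 (seek(-6, END)): offset=20
After 2 (seek(+6, CUR)): offset=26
After 3 (read(5)): returned '', offset=26
After 4 (seek(-23, END)): offset=3
After 5 (read(5)): returned 'X2Q4O', offset=8
After 6 (read(7)): returned 'SVDQZ7J', offset=15
After 7 (seek(-24, END)): offset=2
After 8 (seek(-14, END)): offset=12
After 9 (read(5)): returned 'Z7JKW', offset=17
After 10 (read(5)): returned 'SBJU9', offset=22
After 11 (tell()): offset=22
After 12 (seek(-15, END)): offset=11

Answer: 11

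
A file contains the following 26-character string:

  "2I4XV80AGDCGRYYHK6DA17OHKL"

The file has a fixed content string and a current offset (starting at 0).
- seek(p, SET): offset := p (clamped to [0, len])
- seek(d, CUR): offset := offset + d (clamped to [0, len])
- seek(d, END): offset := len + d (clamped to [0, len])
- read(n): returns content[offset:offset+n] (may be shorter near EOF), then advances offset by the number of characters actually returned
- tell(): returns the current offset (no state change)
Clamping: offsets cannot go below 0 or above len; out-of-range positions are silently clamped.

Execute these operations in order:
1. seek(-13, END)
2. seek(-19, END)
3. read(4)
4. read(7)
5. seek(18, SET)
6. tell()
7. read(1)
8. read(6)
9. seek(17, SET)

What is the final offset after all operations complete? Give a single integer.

Answer: 17

Derivation:
After 1 (seek(-13, END)): offset=13
After 2 (seek(-19, END)): offset=7
After 3 (read(4)): returned 'AGDC', offset=11
After 4 (read(7)): returned 'GRYYHK6', offset=18
After 5 (seek(18, SET)): offset=18
After 6 (tell()): offset=18
After 7 (read(1)): returned 'D', offset=19
After 8 (read(6)): returned 'A17OHK', offset=25
After 9 (seek(17, SET)): offset=17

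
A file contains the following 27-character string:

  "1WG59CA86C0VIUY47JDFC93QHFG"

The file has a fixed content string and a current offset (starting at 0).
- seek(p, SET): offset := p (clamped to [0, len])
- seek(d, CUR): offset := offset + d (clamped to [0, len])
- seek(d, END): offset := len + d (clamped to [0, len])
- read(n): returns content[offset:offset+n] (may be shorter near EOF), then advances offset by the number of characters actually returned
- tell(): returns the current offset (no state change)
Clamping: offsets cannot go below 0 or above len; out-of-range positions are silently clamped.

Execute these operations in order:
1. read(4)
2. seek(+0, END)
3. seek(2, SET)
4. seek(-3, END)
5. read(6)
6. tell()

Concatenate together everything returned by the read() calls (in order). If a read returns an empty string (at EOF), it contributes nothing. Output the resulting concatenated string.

After 1 (read(4)): returned '1WG5', offset=4
After 2 (seek(+0, END)): offset=27
After 3 (seek(2, SET)): offset=2
After 4 (seek(-3, END)): offset=24
After 5 (read(6)): returned 'HFG', offset=27
After 6 (tell()): offset=27

Answer: 1WG5HFG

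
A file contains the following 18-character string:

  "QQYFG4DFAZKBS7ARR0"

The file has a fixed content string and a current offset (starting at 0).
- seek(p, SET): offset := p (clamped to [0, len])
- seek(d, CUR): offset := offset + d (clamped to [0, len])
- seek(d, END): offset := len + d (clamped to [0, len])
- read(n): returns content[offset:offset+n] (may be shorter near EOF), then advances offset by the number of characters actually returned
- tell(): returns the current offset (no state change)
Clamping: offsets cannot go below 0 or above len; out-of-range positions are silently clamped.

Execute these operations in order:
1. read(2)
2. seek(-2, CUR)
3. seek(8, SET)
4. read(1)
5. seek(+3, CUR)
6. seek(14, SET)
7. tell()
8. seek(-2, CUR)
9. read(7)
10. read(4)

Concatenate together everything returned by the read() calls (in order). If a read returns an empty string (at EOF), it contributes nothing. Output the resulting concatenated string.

Answer: QQAS7ARR0

Derivation:
After 1 (read(2)): returned 'QQ', offset=2
After 2 (seek(-2, CUR)): offset=0
After 3 (seek(8, SET)): offset=8
After 4 (read(1)): returned 'A', offset=9
After 5 (seek(+3, CUR)): offset=12
After 6 (seek(14, SET)): offset=14
After 7 (tell()): offset=14
After 8 (seek(-2, CUR)): offset=12
After 9 (read(7)): returned 'S7ARR0', offset=18
After 10 (read(4)): returned '', offset=18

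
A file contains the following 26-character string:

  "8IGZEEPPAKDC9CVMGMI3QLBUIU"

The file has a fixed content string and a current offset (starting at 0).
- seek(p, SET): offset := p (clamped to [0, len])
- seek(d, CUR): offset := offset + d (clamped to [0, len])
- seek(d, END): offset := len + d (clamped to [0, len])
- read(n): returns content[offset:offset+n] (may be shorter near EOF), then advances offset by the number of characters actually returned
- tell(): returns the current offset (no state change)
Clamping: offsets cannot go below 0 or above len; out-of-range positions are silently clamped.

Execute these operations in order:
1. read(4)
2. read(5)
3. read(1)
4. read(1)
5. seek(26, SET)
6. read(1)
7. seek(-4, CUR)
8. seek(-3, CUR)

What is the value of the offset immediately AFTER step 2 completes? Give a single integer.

Answer: 9

Derivation:
After 1 (read(4)): returned '8IGZ', offset=4
After 2 (read(5)): returned 'EEPPA', offset=9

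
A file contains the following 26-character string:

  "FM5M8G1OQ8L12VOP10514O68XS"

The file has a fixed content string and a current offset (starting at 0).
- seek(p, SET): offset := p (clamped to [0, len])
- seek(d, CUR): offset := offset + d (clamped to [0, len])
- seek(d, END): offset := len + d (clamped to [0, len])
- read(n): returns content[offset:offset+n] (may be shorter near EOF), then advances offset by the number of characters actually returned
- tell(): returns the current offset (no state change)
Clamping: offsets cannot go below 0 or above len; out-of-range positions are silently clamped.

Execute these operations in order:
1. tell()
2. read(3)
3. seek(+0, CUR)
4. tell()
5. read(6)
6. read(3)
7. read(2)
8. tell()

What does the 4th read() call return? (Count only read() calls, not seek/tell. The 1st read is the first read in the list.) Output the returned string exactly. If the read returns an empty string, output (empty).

Answer: 2V

Derivation:
After 1 (tell()): offset=0
After 2 (read(3)): returned 'FM5', offset=3
After 3 (seek(+0, CUR)): offset=3
After 4 (tell()): offset=3
After 5 (read(6)): returned 'M8G1OQ', offset=9
After 6 (read(3)): returned '8L1', offset=12
After 7 (read(2)): returned '2V', offset=14
After 8 (tell()): offset=14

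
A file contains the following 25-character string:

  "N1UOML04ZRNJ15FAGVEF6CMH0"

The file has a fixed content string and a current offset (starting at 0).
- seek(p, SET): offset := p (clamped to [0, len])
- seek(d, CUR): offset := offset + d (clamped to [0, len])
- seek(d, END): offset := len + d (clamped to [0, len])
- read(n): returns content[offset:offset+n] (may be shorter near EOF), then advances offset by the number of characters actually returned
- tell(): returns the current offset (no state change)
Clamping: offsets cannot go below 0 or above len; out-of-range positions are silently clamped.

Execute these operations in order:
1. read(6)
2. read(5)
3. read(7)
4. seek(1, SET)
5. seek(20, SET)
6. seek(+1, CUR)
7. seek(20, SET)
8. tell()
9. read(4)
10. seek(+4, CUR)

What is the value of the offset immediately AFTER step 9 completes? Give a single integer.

After 1 (read(6)): returned 'N1UOML', offset=6
After 2 (read(5)): returned '04ZRN', offset=11
After 3 (read(7)): returned 'J15FAGV', offset=18
After 4 (seek(1, SET)): offset=1
After 5 (seek(20, SET)): offset=20
After 6 (seek(+1, CUR)): offset=21
After 7 (seek(20, SET)): offset=20
After 8 (tell()): offset=20
After 9 (read(4)): returned '6CMH', offset=24

Answer: 24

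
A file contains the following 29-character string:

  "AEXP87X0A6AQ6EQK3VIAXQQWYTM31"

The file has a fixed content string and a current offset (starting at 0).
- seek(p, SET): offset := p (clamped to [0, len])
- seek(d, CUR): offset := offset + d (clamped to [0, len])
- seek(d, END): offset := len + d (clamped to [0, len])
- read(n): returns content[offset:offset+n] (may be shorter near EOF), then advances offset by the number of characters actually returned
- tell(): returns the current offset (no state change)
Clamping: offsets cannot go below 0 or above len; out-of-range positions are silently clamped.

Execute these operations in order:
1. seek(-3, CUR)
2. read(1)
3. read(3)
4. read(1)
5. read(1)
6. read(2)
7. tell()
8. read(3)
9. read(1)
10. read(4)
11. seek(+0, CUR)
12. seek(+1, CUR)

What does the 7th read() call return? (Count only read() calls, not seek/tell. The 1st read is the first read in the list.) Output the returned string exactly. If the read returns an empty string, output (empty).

After 1 (seek(-3, CUR)): offset=0
After 2 (read(1)): returned 'A', offset=1
After 3 (read(3)): returned 'EXP', offset=4
After 4 (read(1)): returned '8', offset=5
After 5 (read(1)): returned '7', offset=6
After 6 (read(2)): returned 'X0', offset=8
After 7 (tell()): offset=8
After 8 (read(3)): returned 'A6A', offset=11
After 9 (read(1)): returned 'Q', offset=12
After 10 (read(4)): returned '6EQK', offset=16
After 11 (seek(+0, CUR)): offset=16
After 12 (seek(+1, CUR)): offset=17

Answer: Q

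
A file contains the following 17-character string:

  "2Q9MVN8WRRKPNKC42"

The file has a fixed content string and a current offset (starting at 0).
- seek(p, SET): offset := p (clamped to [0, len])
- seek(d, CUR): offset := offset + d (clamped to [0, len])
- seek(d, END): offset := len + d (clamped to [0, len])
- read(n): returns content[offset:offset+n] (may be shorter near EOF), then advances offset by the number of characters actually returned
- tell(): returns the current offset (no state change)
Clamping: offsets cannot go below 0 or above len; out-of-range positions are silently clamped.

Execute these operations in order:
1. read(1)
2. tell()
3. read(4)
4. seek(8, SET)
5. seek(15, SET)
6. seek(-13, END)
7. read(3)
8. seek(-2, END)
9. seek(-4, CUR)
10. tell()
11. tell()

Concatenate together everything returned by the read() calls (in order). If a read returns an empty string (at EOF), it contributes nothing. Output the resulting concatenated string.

Answer: 2Q9MVVN8

Derivation:
After 1 (read(1)): returned '2', offset=1
After 2 (tell()): offset=1
After 3 (read(4)): returned 'Q9MV', offset=5
After 4 (seek(8, SET)): offset=8
After 5 (seek(15, SET)): offset=15
After 6 (seek(-13, END)): offset=4
After 7 (read(3)): returned 'VN8', offset=7
After 8 (seek(-2, END)): offset=15
After 9 (seek(-4, CUR)): offset=11
After 10 (tell()): offset=11
After 11 (tell()): offset=11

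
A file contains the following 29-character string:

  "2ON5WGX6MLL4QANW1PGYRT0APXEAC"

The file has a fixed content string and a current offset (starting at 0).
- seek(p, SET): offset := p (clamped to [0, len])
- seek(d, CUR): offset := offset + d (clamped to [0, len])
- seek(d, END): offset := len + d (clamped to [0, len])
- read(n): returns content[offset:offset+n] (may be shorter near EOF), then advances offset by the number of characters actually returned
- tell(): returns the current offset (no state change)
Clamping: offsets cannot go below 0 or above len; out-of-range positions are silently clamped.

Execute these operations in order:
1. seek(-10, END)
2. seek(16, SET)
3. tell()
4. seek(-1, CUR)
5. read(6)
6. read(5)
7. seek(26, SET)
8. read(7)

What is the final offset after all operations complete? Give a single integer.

Answer: 29

Derivation:
After 1 (seek(-10, END)): offset=19
After 2 (seek(16, SET)): offset=16
After 3 (tell()): offset=16
After 4 (seek(-1, CUR)): offset=15
After 5 (read(6)): returned 'W1PGYR', offset=21
After 6 (read(5)): returned 'T0APX', offset=26
After 7 (seek(26, SET)): offset=26
After 8 (read(7)): returned 'EAC', offset=29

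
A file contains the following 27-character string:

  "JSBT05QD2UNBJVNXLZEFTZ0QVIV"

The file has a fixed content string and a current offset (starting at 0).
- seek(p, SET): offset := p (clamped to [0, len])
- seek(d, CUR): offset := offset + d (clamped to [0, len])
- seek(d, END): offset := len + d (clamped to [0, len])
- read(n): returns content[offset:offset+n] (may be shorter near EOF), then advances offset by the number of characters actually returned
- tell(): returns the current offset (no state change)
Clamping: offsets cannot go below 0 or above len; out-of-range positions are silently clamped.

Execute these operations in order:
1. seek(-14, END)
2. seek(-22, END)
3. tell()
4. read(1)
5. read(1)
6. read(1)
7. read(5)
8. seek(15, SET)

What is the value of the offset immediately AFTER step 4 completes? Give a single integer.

After 1 (seek(-14, END)): offset=13
After 2 (seek(-22, END)): offset=5
After 3 (tell()): offset=5
After 4 (read(1)): returned '5', offset=6

Answer: 6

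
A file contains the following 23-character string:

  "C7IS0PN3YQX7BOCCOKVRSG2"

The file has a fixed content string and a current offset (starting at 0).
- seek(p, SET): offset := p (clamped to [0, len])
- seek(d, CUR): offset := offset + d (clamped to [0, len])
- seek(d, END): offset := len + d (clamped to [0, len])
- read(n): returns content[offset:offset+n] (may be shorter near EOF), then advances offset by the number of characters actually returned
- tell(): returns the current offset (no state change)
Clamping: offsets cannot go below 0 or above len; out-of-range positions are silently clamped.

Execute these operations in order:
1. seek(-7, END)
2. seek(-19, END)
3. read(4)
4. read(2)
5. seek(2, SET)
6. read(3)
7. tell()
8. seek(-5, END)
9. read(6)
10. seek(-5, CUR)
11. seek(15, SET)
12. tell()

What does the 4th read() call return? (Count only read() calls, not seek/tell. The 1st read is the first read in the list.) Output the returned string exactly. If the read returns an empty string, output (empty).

After 1 (seek(-7, END)): offset=16
After 2 (seek(-19, END)): offset=4
After 3 (read(4)): returned '0PN3', offset=8
After 4 (read(2)): returned 'YQ', offset=10
After 5 (seek(2, SET)): offset=2
After 6 (read(3)): returned 'IS0', offset=5
After 7 (tell()): offset=5
After 8 (seek(-5, END)): offset=18
After 9 (read(6)): returned 'VRSG2', offset=23
After 10 (seek(-5, CUR)): offset=18
After 11 (seek(15, SET)): offset=15
After 12 (tell()): offset=15

Answer: VRSG2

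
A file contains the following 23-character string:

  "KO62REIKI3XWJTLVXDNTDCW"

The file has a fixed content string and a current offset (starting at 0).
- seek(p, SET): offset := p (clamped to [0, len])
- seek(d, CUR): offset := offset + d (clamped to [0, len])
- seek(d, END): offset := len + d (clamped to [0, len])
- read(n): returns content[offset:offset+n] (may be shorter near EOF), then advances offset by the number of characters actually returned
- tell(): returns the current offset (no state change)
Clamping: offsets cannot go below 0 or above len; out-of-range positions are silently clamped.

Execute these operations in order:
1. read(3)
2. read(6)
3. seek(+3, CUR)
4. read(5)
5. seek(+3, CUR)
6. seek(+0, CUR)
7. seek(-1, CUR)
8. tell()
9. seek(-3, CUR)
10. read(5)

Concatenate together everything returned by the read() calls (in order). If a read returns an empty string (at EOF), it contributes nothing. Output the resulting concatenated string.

After 1 (read(3)): returned 'KO6', offset=3
After 2 (read(6)): returned '2REIKI', offset=9
After 3 (seek(+3, CUR)): offset=12
After 4 (read(5)): returned 'JTLVX', offset=17
After 5 (seek(+3, CUR)): offset=20
After 6 (seek(+0, CUR)): offset=20
After 7 (seek(-1, CUR)): offset=19
After 8 (tell()): offset=19
After 9 (seek(-3, CUR)): offset=16
After 10 (read(5)): returned 'XDNTD', offset=21

Answer: KO62REIKIJTLVXXDNTD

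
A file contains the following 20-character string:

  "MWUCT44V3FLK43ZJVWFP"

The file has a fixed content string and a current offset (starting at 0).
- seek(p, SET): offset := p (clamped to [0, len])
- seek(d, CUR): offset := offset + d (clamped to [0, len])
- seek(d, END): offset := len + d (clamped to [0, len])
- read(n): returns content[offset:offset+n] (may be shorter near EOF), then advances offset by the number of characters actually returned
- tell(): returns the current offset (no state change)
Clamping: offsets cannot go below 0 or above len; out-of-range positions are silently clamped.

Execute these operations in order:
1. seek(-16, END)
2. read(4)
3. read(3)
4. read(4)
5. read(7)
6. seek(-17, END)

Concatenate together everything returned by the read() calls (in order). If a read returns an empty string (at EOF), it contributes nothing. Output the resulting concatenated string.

After 1 (seek(-16, END)): offset=4
After 2 (read(4)): returned 'T44V', offset=8
After 3 (read(3)): returned '3FL', offset=11
After 4 (read(4)): returned 'K43Z', offset=15
After 5 (read(7)): returned 'JVWFP', offset=20
After 6 (seek(-17, END)): offset=3

Answer: T44V3FLK43ZJVWFP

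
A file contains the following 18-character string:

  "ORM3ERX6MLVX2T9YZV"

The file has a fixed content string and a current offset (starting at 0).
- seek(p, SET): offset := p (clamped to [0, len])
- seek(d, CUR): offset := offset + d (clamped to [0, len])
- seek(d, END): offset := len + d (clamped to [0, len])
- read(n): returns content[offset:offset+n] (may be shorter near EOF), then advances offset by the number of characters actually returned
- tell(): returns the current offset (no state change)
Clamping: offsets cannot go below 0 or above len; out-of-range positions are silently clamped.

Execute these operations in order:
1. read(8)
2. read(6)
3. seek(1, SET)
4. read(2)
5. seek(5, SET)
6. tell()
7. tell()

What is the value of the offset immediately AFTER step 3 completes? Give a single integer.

After 1 (read(8)): returned 'ORM3ERX6', offset=8
After 2 (read(6)): returned 'MLVX2T', offset=14
After 3 (seek(1, SET)): offset=1

Answer: 1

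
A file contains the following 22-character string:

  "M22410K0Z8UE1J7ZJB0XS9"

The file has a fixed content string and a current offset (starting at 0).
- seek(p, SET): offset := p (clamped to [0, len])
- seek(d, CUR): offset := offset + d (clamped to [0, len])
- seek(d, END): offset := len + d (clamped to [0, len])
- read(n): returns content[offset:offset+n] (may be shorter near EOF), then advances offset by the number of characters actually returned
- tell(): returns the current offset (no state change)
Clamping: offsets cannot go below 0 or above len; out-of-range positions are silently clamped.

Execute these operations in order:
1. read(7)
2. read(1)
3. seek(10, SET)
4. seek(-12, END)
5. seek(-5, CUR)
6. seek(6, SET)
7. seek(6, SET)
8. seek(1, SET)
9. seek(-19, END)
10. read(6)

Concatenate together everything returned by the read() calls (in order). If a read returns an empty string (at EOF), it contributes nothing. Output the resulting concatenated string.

Answer: M22410K0410K0Z

Derivation:
After 1 (read(7)): returned 'M22410K', offset=7
After 2 (read(1)): returned '0', offset=8
After 3 (seek(10, SET)): offset=10
After 4 (seek(-12, END)): offset=10
After 5 (seek(-5, CUR)): offset=5
After 6 (seek(6, SET)): offset=6
After 7 (seek(6, SET)): offset=6
After 8 (seek(1, SET)): offset=1
After 9 (seek(-19, END)): offset=3
After 10 (read(6)): returned '410K0Z', offset=9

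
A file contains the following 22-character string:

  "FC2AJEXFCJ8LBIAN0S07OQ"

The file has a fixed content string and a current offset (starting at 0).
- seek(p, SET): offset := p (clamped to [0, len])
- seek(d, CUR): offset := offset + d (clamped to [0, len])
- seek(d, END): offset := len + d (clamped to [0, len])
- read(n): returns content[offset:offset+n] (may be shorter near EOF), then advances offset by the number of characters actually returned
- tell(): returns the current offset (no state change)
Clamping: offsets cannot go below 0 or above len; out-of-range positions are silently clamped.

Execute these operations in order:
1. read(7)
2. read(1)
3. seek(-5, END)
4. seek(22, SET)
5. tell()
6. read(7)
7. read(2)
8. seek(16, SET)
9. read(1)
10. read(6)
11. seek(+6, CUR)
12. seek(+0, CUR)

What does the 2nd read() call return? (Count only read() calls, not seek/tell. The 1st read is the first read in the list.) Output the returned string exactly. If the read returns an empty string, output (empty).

After 1 (read(7)): returned 'FC2AJEX', offset=7
After 2 (read(1)): returned 'F', offset=8
After 3 (seek(-5, END)): offset=17
After 4 (seek(22, SET)): offset=22
After 5 (tell()): offset=22
After 6 (read(7)): returned '', offset=22
After 7 (read(2)): returned '', offset=22
After 8 (seek(16, SET)): offset=16
After 9 (read(1)): returned '0', offset=17
After 10 (read(6)): returned 'S07OQ', offset=22
After 11 (seek(+6, CUR)): offset=22
After 12 (seek(+0, CUR)): offset=22

Answer: F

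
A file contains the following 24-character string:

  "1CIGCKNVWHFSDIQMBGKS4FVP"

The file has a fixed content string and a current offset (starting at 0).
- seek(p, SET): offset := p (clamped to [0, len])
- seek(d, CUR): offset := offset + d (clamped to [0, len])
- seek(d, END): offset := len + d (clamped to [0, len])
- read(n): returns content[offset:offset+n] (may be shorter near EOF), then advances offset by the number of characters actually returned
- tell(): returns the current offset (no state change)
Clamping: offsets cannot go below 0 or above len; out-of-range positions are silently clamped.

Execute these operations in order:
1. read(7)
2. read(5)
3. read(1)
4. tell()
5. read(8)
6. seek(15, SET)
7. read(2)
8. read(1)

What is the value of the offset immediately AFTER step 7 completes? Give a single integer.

After 1 (read(7)): returned '1CIGCKN', offset=7
After 2 (read(5)): returned 'VWHFS', offset=12
After 3 (read(1)): returned 'D', offset=13
After 4 (tell()): offset=13
After 5 (read(8)): returned 'IQMBGKS4', offset=21
After 6 (seek(15, SET)): offset=15
After 7 (read(2)): returned 'MB', offset=17

Answer: 17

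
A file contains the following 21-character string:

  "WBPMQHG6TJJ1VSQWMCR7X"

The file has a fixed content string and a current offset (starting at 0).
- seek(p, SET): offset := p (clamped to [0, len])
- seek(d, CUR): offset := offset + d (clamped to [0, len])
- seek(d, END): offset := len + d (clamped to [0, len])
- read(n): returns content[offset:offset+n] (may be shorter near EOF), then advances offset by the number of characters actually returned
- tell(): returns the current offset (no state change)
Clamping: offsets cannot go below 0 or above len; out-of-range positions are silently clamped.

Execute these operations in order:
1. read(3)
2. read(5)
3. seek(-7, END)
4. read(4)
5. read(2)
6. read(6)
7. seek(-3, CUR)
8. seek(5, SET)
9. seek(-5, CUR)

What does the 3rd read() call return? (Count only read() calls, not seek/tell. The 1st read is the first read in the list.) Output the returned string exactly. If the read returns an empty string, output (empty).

Answer: QWMC

Derivation:
After 1 (read(3)): returned 'WBP', offset=3
After 2 (read(5)): returned 'MQHG6', offset=8
After 3 (seek(-7, END)): offset=14
After 4 (read(4)): returned 'QWMC', offset=18
After 5 (read(2)): returned 'R7', offset=20
After 6 (read(6)): returned 'X', offset=21
After 7 (seek(-3, CUR)): offset=18
After 8 (seek(5, SET)): offset=5
After 9 (seek(-5, CUR)): offset=0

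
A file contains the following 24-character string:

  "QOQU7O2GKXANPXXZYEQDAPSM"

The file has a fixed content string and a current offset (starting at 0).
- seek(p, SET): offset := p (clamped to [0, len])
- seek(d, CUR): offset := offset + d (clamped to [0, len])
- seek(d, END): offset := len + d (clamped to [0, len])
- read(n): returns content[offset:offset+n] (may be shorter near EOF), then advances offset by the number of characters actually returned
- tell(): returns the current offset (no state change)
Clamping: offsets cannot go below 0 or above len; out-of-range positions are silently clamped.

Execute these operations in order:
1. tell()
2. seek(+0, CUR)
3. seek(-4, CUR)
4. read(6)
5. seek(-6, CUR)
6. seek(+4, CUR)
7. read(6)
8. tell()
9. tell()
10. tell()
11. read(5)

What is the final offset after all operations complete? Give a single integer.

Answer: 15

Derivation:
After 1 (tell()): offset=0
After 2 (seek(+0, CUR)): offset=0
After 3 (seek(-4, CUR)): offset=0
After 4 (read(6)): returned 'QOQU7O', offset=6
After 5 (seek(-6, CUR)): offset=0
After 6 (seek(+4, CUR)): offset=4
After 7 (read(6)): returned '7O2GKX', offset=10
After 8 (tell()): offset=10
After 9 (tell()): offset=10
After 10 (tell()): offset=10
After 11 (read(5)): returned 'ANPXX', offset=15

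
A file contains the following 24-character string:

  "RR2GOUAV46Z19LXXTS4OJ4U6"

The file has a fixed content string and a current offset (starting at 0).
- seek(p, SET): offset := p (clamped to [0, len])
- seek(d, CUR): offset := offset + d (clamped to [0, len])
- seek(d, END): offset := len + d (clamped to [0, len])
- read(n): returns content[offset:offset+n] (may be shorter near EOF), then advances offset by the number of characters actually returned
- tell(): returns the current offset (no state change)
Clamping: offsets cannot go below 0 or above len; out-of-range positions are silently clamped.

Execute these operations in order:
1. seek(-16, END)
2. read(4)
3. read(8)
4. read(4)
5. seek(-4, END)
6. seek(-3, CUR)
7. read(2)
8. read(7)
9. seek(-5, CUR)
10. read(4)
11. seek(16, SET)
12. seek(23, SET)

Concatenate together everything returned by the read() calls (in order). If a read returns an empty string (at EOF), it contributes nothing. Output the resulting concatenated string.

Answer: 46Z19LXXTS4OJ4U6S4OJ4U6OJ4U

Derivation:
After 1 (seek(-16, END)): offset=8
After 2 (read(4)): returned '46Z1', offset=12
After 3 (read(8)): returned '9LXXTS4O', offset=20
After 4 (read(4)): returned 'J4U6', offset=24
After 5 (seek(-4, END)): offset=20
After 6 (seek(-3, CUR)): offset=17
After 7 (read(2)): returned 'S4', offset=19
After 8 (read(7)): returned 'OJ4U6', offset=24
After 9 (seek(-5, CUR)): offset=19
After 10 (read(4)): returned 'OJ4U', offset=23
After 11 (seek(16, SET)): offset=16
After 12 (seek(23, SET)): offset=23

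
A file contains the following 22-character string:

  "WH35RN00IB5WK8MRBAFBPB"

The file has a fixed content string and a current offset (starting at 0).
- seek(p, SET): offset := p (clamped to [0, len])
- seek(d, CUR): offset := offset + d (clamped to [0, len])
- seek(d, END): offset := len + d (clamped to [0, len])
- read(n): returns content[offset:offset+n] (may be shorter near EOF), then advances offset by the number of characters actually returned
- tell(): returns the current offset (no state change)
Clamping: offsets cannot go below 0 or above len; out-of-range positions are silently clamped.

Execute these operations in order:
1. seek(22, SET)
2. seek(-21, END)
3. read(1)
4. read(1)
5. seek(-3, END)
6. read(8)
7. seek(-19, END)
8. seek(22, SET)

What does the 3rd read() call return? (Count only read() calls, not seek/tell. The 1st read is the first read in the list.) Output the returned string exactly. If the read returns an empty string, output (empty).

After 1 (seek(22, SET)): offset=22
After 2 (seek(-21, END)): offset=1
After 3 (read(1)): returned 'H', offset=2
After 4 (read(1)): returned '3', offset=3
After 5 (seek(-3, END)): offset=19
After 6 (read(8)): returned 'BPB', offset=22
After 7 (seek(-19, END)): offset=3
After 8 (seek(22, SET)): offset=22

Answer: BPB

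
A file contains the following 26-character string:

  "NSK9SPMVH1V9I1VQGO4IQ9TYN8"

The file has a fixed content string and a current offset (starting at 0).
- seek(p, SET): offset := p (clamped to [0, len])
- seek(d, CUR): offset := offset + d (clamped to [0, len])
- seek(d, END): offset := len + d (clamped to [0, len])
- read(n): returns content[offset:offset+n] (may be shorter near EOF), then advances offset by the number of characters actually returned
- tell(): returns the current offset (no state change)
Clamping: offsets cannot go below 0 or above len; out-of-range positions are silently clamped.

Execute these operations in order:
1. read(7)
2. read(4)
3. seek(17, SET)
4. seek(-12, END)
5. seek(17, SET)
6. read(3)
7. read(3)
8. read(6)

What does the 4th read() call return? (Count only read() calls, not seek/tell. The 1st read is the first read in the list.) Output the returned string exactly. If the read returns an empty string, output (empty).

Answer: Q9T

Derivation:
After 1 (read(7)): returned 'NSK9SPM', offset=7
After 2 (read(4)): returned 'VH1V', offset=11
After 3 (seek(17, SET)): offset=17
After 4 (seek(-12, END)): offset=14
After 5 (seek(17, SET)): offset=17
After 6 (read(3)): returned 'O4I', offset=20
After 7 (read(3)): returned 'Q9T', offset=23
After 8 (read(6)): returned 'YN8', offset=26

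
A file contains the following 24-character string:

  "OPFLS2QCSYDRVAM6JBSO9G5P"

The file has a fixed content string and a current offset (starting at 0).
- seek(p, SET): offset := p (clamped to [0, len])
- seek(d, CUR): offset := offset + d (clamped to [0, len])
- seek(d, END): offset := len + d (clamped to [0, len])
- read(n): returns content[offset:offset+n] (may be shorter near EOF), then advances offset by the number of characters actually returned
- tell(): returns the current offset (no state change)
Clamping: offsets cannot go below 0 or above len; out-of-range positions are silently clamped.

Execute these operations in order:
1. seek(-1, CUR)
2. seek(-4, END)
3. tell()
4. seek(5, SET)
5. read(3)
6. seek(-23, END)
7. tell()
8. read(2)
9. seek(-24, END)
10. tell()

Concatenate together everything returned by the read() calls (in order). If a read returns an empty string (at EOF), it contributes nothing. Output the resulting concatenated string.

After 1 (seek(-1, CUR)): offset=0
After 2 (seek(-4, END)): offset=20
After 3 (tell()): offset=20
After 4 (seek(5, SET)): offset=5
After 5 (read(3)): returned '2QC', offset=8
After 6 (seek(-23, END)): offset=1
After 7 (tell()): offset=1
After 8 (read(2)): returned 'PF', offset=3
After 9 (seek(-24, END)): offset=0
After 10 (tell()): offset=0

Answer: 2QCPF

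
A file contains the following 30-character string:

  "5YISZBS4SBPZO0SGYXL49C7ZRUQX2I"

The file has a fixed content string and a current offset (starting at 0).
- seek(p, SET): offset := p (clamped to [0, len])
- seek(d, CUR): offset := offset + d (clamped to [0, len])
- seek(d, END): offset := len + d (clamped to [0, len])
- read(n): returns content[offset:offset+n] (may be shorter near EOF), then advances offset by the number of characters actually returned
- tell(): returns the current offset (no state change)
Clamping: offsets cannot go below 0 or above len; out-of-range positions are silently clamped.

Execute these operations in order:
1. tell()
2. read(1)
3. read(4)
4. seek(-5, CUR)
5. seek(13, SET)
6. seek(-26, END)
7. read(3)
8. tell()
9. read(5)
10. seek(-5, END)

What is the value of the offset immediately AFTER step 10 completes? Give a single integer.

After 1 (tell()): offset=0
After 2 (read(1)): returned '5', offset=1
After 3 (read(4)): returned 'YISZ', offset=5
After 4 (seek(-5, CUR)): offset=0
After 5 (seek(13, SET)): offset=13
After 6 (seek(-26, END)): offset=4
After 7 (read(3)): returned 'ZBS', offset=7
After 8 (tell()): offset=7
After 9 (read(5)): returned '4SBPZ', offset=12
After 10 (seek(-5, END)): offset=25

Answer: 25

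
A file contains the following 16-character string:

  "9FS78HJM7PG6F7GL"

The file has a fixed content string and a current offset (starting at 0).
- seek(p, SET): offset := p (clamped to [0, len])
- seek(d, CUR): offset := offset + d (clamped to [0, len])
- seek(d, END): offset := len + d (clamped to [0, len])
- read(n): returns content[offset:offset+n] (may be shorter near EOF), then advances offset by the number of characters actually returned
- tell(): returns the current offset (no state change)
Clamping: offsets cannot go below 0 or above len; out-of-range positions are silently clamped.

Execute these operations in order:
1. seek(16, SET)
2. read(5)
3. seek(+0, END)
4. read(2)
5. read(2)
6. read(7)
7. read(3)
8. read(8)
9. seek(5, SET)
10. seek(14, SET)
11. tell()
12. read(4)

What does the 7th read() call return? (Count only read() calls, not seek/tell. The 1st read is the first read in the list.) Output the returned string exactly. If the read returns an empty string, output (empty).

After 1 (seek(16, SET)): offset=16
After 2 (read(5)): returned '', offset=16
After 3 (seek(+0, END)): offset=16
After 4 (read(2)): returned '', offset=16
After 5 (read(2)): returned '', offset=16
After 6 (read(7)): returned '', offset=16
After 7 (read(3)): returned '', offset=16
After 8 (read(8)): returned '', offset=16
After 9 (seek(5, SET)): offset=5
After 10 (seek(14, SET)): offset=14
After 11 (tell()): offset=14
After 12 (read(4)): returned 'GL', offset=16

Answer: GL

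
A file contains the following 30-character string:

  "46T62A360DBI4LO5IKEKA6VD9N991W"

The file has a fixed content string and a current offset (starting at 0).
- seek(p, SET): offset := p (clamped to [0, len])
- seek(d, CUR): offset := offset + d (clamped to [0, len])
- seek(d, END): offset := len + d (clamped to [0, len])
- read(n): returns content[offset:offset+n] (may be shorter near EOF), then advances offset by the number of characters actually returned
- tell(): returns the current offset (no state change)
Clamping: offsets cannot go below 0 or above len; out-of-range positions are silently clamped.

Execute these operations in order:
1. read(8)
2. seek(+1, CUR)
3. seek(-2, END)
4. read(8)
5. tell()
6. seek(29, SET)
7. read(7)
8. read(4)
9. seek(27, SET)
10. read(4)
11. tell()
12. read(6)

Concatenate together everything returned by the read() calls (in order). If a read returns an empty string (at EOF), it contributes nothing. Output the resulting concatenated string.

Answer: 46T62A361WW91W

Derivation:
After 1 (read(8)): returned '46T62A36', offset=8
After 2 (seek(+1, CUR)): offset=9
After 3 (seek(-2, END)): offset=28
After 4 (read(8)): returned '1W', offset=30
After 5 (tell()): offset=30
After 6 (seek(29, SET)): offset=29
After 7 (read(7)): returned 'W', offset=30
After 8 (read(4)): returned '', offset=30
After 9 (seek(27, SET)): offset=27
After 10 (read(4)): returned '91W', offset=30
After 11 (tell()): offset=30
After 12 (read(6)): returned '', offset=30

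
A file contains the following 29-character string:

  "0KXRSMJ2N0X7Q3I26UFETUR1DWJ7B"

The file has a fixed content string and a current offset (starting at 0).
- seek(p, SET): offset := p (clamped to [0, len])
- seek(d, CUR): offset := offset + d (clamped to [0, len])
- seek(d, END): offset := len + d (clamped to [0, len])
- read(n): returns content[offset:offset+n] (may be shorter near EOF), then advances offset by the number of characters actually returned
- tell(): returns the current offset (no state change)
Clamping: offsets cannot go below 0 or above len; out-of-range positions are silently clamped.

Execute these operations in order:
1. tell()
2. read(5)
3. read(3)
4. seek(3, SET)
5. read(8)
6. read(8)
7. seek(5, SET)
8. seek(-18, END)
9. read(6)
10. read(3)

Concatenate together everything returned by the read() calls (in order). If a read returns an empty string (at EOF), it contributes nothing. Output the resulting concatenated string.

After 1 (tell()): offset=0
After 2 (read(5)): returned '0KXRS', offset=5
After 3 (read(3)): returned 'MJ2', offset=8
After 4 (seek(3, SET)): offset=3
After 5 (read(8)): returned 'RSMJ2N0X', offset=11
After 6 (read(8)): returned '7Q3I26UF', offset=19
After 7 (seek(5, SET)): offset=5
After 8 (seek(-18, END)): offset=11
After 9 (read(6)): returned '7Q3I26', offset=17
After 10 (read(3)): returned 'UFE', offset=20

Answer: 0KXRSMJ2RSMJ2N0X7Q3I26UF7Q3I26UFE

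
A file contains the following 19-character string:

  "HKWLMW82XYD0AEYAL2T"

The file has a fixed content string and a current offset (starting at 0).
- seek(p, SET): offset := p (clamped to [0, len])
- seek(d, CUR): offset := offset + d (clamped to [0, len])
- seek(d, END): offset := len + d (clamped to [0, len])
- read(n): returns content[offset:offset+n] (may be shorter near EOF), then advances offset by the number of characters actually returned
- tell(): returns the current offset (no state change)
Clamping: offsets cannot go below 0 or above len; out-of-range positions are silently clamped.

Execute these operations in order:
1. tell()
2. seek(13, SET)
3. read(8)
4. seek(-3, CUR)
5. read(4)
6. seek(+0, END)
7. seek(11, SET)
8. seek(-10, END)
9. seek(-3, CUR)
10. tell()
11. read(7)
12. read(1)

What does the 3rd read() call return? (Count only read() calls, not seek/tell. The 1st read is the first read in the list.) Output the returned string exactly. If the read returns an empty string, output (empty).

Answer: 82XYD0A

Derivation:
After 1 (tell()): offset=0
After 2 (seek(13, SET)): offset=13
After 3 (read(8)): returned 'EYAL2T', offset=19
After 4 (seek(-3, CUR)): offset=16
After 5 (read(4)): returned 'L2T', offset=19
After 6 (seek(+0, END)): offset=19
After 7 (seek(11, SET)): offset=11
After 8 (seek(-10, END)): offset=9
After 9 (seek(-3, CUR)): offset=6
After 10 (tell()): offset=6
After 11 (read(7)): returned '82XYD0A', offset=13
After 12 (read(1)): returned 'E', offset=14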